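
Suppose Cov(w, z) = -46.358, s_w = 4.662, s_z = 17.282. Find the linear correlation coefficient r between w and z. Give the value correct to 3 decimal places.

r = Cov(w,z) / (s_w · s_z) = -46.358 / (4.662 × 17.282)
  = -46.358 / 80.5687 ≈ -0.575

-0.575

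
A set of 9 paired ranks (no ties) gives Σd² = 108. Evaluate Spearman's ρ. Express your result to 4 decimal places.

ρ = 1 − 6Σd² / [n(n²−1)] = 1 − 6×108 / (9×80)
  = 1 − 648/720 = 1 − 0.90000 ≈ 0.1000

0.1000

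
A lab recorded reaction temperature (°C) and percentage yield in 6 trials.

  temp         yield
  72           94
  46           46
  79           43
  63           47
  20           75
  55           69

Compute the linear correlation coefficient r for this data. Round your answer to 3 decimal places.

n = 6, Σx = 335, Σy = 374, Σx² = 20935, Σy² = 25396, Σxy = 20537
nΣxy − ΣxΣy = 123222 − 125290 = -2068
nΣx² − (Σx)² = 125610 − 112225 = 13385; nΣy² − (Σy)² = 152376 − 139876 = 12500
r = -2068 / √(13385 × 12500) = -2068 / 12934.9333 ≈ -0.160

-0.160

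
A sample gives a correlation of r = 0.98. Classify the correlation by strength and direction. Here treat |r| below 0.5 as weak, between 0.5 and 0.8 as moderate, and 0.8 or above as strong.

r = 0.98 > 0 so the relationship is positive.
|r| = 0.98, which falls in the strong range.

strong positive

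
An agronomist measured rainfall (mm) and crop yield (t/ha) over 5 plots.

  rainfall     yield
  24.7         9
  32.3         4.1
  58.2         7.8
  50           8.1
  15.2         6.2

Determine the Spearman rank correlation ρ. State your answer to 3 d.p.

Rank rainfall: 2, 3, 5, 4, 1
Rank yield: 5, 1, 3, 4, 2
d = rank(rainfall) − rank(yield): -3, 2, 2, 0, -1; Σd² = 18
ρ = 1 − 6Σd² / [n(n²−1)] = 1 − 6×18 / (5×24) = 1 − 108/120 ≈ 0.100

0.100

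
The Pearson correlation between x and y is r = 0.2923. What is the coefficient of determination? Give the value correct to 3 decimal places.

r² = (0.2923)² = 0.085

0.085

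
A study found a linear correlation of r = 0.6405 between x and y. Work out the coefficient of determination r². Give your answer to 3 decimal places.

0.410

r² = (0.6405)² = 0.410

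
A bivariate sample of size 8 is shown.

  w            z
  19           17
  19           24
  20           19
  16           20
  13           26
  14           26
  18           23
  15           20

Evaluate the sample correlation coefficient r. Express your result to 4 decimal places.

-0.5922

n = 8, Σw = 134, Σz = 175, Σw² = 2292, Σz² = 3907, Σwz = 2895
nΣwz − ΣwΣz = 23160 − 23450 = -290
nΣw² − (Σw)² = 18336 − 17956 = 380; nΣz² − (Σz)² = 31256 − 30625 = 631
r = -290 / √(380 × 631) = -290 / 489.6734 ≈ -0.5922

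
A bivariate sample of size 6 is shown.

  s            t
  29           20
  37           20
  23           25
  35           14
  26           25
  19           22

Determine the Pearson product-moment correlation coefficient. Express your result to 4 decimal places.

-0.6750

n = 6, Σs = 169, Σt = 126, Σs² = 5001, Σt² = 2730, Σst = 3453
nΣst − ΣsΣt = 20718 − 21294 = -576
nΣs² − (Σs)² = 30006 − 28561 = 1445; nΣt² − (Σt)² = 16380 − 15876 = 504
r = -576 / √(1445 × 504) = -576 / 853.3932 ≈ -0.6750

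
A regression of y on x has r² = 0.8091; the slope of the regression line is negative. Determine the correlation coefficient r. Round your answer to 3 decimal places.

|r| = √0.8091 = 0.899
The association is negative, so r = −0.899.

-0.899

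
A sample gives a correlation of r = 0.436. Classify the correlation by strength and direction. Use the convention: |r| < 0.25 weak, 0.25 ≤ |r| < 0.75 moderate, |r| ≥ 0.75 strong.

r = 0.436 > 0 so the relationship is positive.
|r| = 0.436, which falls in the moderate range.

moderate positive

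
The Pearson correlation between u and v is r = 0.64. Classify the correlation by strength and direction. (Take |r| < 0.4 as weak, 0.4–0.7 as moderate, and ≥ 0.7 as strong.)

r = 0.64 > 0 so the relationship is positive.
|r| = 0.64, which falls in the moderate range.

moderate positive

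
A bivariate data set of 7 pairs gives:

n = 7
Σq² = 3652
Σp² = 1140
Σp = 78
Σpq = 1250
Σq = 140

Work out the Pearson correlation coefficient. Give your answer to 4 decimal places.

-0.6453

r = (nΣpq − ΣpΣq) / √[(nΣp² − (Σp)²)(nΣq² − (Σq)²)]
Numerator: 7×1250 − 78×140 = -2170
Denominator: √[(7980 − 6084)(25564 − 19600)] = √[1896 × 5964] = 3362.6989
r = -2170 / 3362.6989 ≈ -0.6453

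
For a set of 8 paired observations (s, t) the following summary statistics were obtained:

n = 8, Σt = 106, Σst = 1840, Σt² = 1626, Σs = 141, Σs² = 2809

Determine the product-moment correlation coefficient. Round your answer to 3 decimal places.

r = (nΣst − ΣsΣt) / √[(nΣs² − (Σs)²)(nΣt² − (Σt)²)]
Numerator: 8×1840 − 141×106 = -226
Denominator: √[(22472 − 19881)(13008 − 11236)] = √[2591 × 1772] = 2142.7207
r = -226 / 2142.7207 ≈ -0.105

-0.105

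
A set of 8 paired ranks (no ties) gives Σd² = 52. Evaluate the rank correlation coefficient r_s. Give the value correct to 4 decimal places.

ρ = 1 − 6Σd² / [n(n²−1)] = 1 − 6×52 / (8×63)
  = 1 − 312/504 = 1 − 0.61905 ≈ 0.3810

0.3810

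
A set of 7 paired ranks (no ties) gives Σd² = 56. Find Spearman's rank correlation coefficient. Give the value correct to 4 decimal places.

0.0000

ρ = 1 − 6Σd² / [n(n²−1)] = 1 − 6×56 / (7×48)
  = 1 − 336/336 = 1 − 1.00000 ≈ 0.0000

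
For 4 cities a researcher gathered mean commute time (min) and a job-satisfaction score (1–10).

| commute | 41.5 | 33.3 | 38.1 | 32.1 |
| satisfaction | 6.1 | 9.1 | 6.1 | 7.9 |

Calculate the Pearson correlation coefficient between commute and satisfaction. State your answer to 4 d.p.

-0.8498

n = 4, Σx = 145, Σy = 29.2, Σx² = 5313.16, Σy² = 219.64, Σxy = 1042.18
nΣxy − ΣxΣy = 4168.72 − 4234 = -65.28
nΣx² − (Σx)² = 21252.64 − 21025 = 227.64; nΣy² − (Σy)² = 878.56 − 852.64 = 25.92
r = -65.28 / √(227.64 × 25.92) = -65.28 / 76.8142 ≈ -0.8498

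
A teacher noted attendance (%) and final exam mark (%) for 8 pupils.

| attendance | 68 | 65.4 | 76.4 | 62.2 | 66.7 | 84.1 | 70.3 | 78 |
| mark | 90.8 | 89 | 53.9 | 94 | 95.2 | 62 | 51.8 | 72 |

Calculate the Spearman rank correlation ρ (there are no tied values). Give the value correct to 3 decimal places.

Rank attendance: 4, 2, 6, 1, 3, 8, 5, 7
Rank mark: 6, 5, 2, 7, 8, 3, 1, 4
d = rank(attendance) − rank(mark): -2, -3, 4, -6, -5, 5, 4, 3; Σd² = 140
ρ = 1 − 6Σd² / [n(n²−1)] = 1 − 6×140 / (8×63) = 1 − 840/504 ≈ -0.667

-0.667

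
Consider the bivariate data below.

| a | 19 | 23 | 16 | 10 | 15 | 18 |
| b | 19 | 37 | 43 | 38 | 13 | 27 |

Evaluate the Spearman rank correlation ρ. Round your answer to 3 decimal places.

Rank a: 5, 6, 3, 1, 2, 4
Rank b: 2, 4, 6, 5, 1, 3
d = rank(a) − rank(b): 3, 2, -3, -4, 1, 1; Σd² = 40
ρ = 1 − 6Σd² / [n(n²−1)] = 1 − 6×40 / (6×35) = 1 − 240/210 ≈ -0.143

-0.143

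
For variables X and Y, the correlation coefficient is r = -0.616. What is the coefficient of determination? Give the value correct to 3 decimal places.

0.379

r² = (-0.616)² = 0.379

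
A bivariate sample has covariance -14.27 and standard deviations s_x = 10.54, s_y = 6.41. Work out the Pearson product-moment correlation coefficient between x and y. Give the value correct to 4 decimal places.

-0.2112

r = Cov(x,y) / (s_x · s_y) = -14.27 / (10.54 × 6.41)
  = -14.27 / 67.5614 ≈ -0.2112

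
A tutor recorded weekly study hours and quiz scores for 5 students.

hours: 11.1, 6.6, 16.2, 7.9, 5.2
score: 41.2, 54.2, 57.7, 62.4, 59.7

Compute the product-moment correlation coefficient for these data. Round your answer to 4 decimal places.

-0.2317

n = 5, Σx = 47, Σy = 275.2, Σx² = 518.66, Σy² = 15422.22, Σxy = 2553.18
nΣxy − ΣxΣy = 12765.9 − 12934.4 = -168.5
nΣx² − (Σx)² = 2593.3 − 2209 = 384.3; nΣy² − (Σy)² = 77111.1 − 75735.04 = 1376.06
r = -168.5 / √(384.3 × 1376.06) = -168.5 / 727.2000 ≈ -0.2317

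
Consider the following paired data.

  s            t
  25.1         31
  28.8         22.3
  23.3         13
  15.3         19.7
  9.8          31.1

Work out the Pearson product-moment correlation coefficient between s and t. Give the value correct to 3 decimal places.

-0.277

n = 5, Σs = 102.3, Σt = 117.1, Σs² = 2332.47, Σt² = 2982.59, Σst = 2329.43
nΣst − ΣsΣt = 11647.15 − 11979.33 = -332.18
nΣs² − (Σs)² = 11662.35 − 10465.29 = 1197.06; nΣt² − (Σt)² = 14912.95 − 13712.41 = 1200.54
r = -332.18 / √(1197.06 × 1200.54) = -332.18 / 1198.7987 ≈ -0.277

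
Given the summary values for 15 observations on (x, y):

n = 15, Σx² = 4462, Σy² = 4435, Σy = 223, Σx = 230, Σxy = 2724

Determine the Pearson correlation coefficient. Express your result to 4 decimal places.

-0.6794

r = (nΣxy − ΣxΣy) / √[(nΣx² − (Σx)²)(nΣy² − (Σy)²)]
Numerator: 15×2724 − 230×223 = -10430
Denominator: √[(66930 − 52900)(66525 − 49729)] = √[14030 × 16796] = 15350.8267
r = -10430 / 15350.8267 ≈ -0.6794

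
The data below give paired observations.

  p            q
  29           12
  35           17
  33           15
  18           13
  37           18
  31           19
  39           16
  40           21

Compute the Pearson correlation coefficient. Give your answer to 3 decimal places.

0.674

n = 8, Σp = 262, Σq = 131, Σp² = 8930, Σq² = 2209, Σpq = 4391
nΣpq − ΣpΣq = 35128 − 34322 = 806
nΣp² − (Σp)² = 71440 − 68644 = 2796; nΣq² − (Σq)² = 17672 − 17161 = 511
r = 806 / √(2796 × 511) = 806 / 1195.3058 ≈ 0.674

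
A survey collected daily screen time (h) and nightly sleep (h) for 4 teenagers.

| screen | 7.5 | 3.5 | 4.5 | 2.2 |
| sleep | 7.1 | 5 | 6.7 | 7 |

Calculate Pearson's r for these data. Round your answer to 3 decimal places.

n = 4, Σx = 17.7, Σy = 25.8, Σx² = 93.59, Σy² = 169.3, Σxy = 116.3
nΣxy − ΣxΣy = 465.2 − 456.66 = 8.54
nΣx² − (Σx)² = 374.36 − 313.29 = 61.07; nΣy² − (Σy)² = 677.2 − 665.64 = 11.56
r = 8.54 / √(61.07 × 11.56) = 8.54 / 26.5701 ≈ 0.321

0.321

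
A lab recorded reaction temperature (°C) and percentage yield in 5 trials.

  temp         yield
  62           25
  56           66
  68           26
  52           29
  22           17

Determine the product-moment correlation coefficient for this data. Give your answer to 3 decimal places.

n = 5, Σx = 260, Σy = 163, Σx² = 14792, Σy² = 6787, Σxy = 8896
nΣxy − ΣxΣy = 44480 − 42380 = 2100
nΣx² − (Σx)² = 73960 − 67600 = 6360; nΣy² − (Σy)² = 33935 − 26569 = 7366
r = 2100 / √(6360 × 7366) = 2100 / 6844.5424 ≈ 0.307

0.307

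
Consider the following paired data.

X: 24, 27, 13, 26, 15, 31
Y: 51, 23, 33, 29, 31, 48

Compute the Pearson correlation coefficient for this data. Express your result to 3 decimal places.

0.271

n = 6, ΣX = 136, ΣY = 215, ΣX² = 3336, ΣY² = 8325, ΣXY = 4981
nΣXY − ΣXΣY = 29886 − 29240 = 646
nΣX² − (ΣX)² = 20016 − 18496 = 1520; nΣY² − (ΣY)² = 49950 − 46225 = 3725
r = 646 / √(1520 × 3725) = 646 / 2379.4957 ≈ 0.271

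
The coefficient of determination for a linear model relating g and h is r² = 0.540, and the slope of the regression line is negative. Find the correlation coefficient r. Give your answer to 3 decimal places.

-0.735

|r| = √0.540 = 0.735
The association is negative, so r = −0.735.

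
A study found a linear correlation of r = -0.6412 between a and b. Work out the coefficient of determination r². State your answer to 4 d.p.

0.4111

r² = (-0.6412)² = 0.4111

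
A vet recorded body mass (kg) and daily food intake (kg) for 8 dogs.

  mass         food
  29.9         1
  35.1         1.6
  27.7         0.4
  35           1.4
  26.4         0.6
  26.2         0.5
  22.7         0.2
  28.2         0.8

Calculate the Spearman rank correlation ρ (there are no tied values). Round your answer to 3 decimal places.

Rank mass: 6, 8, 4, 7, 3, 2, 1, 5
Rank food: 6, 8, 2, 7, 4, 3, 1, 5
d = rank(mass) − rank(food): 0, 0, 2, 0, -1, -1, 0, 0; Σd² = 6
ρ = 1 − 6Σd² / [n(n²−1)] = 1 − 6×6 / (8×63) = 1 − 36/504 ≈ 0.929

0.929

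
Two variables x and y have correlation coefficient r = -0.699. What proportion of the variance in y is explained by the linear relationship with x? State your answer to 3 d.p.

r² = (-0.699)² = 0.489

0.489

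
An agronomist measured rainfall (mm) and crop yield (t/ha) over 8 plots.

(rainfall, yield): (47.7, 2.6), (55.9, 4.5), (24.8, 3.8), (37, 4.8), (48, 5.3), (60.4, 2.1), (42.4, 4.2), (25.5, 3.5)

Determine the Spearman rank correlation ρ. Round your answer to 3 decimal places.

-0.071

Rank rainfall: 5, 7, 1, 3, 6, 8, 4, 2
Rank yield: 2, 6, 4, 7, 8, 1, 5, 3
d = rank(rainfall) − rank(yield): 3, 1, -3, -4, -2, 7, -1, -1; Σd² = 90
ρ = 1 − 6Σd² / [n(n²−1)] = 1 − 6×90 / (8×63) = 1 − 540/504 ≈ -0.071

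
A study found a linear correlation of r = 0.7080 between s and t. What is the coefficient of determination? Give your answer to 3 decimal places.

0.501

r² = (0.7080)² = 0.501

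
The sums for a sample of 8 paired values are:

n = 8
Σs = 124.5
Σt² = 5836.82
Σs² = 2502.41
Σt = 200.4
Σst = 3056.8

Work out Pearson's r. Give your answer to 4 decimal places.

r = (nΣst − ΣsΣt) / √[(nΣs² − (Σs)²)(nΣt² − (Σt)²)]
Numerator: 8×3056.8 − 124.5×200.4 = -495.4
Denominator: √[(20019.28 − 15500.25)(46694.56 − 40160.16)] = √[4519.03 × 6534.4] = 5434.0730
r = -495.4 / 5434.0730 ≈ -0.0912

-0.0912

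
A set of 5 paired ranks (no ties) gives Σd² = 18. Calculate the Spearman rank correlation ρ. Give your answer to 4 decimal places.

0.1000

ρ = 1 − 6Σd² / [n(n²−1)] = 1 − 6×18 / (5×24)
  = 1 − 108/120 = 1 − 0.90000 ≈ 0.1000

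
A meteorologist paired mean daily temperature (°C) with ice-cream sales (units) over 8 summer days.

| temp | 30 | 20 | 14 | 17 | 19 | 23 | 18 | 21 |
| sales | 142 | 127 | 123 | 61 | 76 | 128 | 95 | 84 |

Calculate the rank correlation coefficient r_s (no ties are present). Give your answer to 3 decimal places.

0.619

Rank temp: 8, 5, 1, 2, 4, 7, 3, 6
Rank sales: 8, 6, 5, 1, 2, 7, 4, 3
d = rank(temp) − rank(sales): 0, -1, -4, 1, 2, 0, -1, 3; Σd² = 32
ρ = 1 − 6Σd² / [n(n²−1)] = 1 − 6×32 / (8×63) = 1 − 192/504 ≈ 0.619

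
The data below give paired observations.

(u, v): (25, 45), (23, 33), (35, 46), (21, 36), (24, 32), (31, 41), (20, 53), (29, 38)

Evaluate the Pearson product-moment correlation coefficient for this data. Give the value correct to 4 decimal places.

0.1030

n = 8, Σu = 208, Σv = 324, Σu² = 5598, Σv² = 13484, Σuv = 8451
nΣuv − ΣuΣv = 67608 − 67392 = 216
nΣu² − (Σu)² = 44784 − 43264 = 1520; nΣv² − (Σv)² = 107872 − 104976 = 2896
r = 216 / √(1520 × 2896) = 216 / 2098.0753 ≈ 0.1030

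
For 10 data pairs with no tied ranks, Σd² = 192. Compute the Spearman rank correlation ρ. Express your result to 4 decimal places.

ρ = 1 − 6Σd² / [n(n²−1)] = 1 − 6×192 / (10×99)
  = 1 − 1152/990 = 1 − 1.16364 ≈ -0.1636

-0.1636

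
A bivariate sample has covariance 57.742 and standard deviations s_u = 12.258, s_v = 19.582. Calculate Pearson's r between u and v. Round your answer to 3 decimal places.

r = Cov(u,v) / (s_u · s_v) = 57.742 / (12.258 × 19.582)
  = 57.742 / 240.0362 ≈ 0.241

0.241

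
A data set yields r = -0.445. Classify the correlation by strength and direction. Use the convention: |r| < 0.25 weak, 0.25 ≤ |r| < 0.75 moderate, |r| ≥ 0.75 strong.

moderate negative

r = -0.445 < 0 so the relationship is negative.
|r| = 0.445, which falls in the moderate range.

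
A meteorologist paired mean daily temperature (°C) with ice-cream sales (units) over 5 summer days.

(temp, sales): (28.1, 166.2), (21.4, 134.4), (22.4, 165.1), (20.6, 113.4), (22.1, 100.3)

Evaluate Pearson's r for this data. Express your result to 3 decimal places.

0.636

n = 5, Σx = 114.6, Σy = 679.4, Σx² = 2662.1, Σy² = 95863.46, Σxy = 15797.29
nΣxy − ΣxΣy = 78986.45 − 77859.24 = 1127.21
nΣx² − (Σx)² = 13310.5 − 13133.16 = 177.34; nΣy² − (Σy)² = 479317.3 − 461584.36 = 17732.94
r = 1127.21 / √(177.34 × 17732.94) = 1127.21 / 1773.3470 ≈ 0.636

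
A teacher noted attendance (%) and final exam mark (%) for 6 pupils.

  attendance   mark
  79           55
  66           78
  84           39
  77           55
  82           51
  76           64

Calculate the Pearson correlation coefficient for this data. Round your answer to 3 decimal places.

n = 6, Σx = 464, Σy = 342, Σx² = 36082, Σy² = 20352, Σxy = 26050
nΣxy − ΣxΣy = 156300 − 158688 = -2388
nΣx² − (Σx)² = 216492 − 215296 = 1196; nΣy² − (Σy)² = 122112 − 116964 = 5148
r = -2388 / √(1196 × 5148) = -2388 / 2481.3319 ≈ -0.962

-0.962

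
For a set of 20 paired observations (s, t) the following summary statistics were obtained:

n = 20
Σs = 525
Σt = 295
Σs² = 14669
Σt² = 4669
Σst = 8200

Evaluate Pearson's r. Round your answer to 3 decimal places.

0.859

r = (nΣst − ΣsΣt) / √[(nΣs² − (Σs)²)(nΣt² − (Σt)²)]
Numerator: 20×8200 − 525×295 = 9125
Denominator: √[(293380 − 275625)(93380 − 87025)] = √[17755 × 6355] = 10622.2891
r = 9125 / 10622.2891 ≈ 0.859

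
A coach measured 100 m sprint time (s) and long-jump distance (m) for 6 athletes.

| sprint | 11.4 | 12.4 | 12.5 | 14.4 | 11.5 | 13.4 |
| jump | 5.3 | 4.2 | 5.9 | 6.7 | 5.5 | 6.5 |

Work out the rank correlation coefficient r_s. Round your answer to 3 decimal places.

Rank sprint: 1, 3, 4, 6, 2, 5
Rank jump: 2, 1, 4, 6, 3, 5
d = rank(sprint) − rank(jump): -1, 2, 0, 0, -1, 0; Σd² = 6
ρ = 1 − 6Σd² / [n(n²−1)] = 1 − 6×6 / (6×35) = 1 − 36/210 ≈ 0.829

0.829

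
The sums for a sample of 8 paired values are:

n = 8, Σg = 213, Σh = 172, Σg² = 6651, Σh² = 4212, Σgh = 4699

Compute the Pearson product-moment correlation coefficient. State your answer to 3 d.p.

r = (nΣgh − ΣgΣh) / √[(nΣg² − (Σg)²)(nΣh² − (Σh)²)]
Numerator: 8×4699 − 213×172 = 956
Denominator: √[(53208 − 45369)(33696 − 29584)] = √[7839 × 4112] = 5677.4966
r = 956 / 5677.4966 ≈ 0.168

0.168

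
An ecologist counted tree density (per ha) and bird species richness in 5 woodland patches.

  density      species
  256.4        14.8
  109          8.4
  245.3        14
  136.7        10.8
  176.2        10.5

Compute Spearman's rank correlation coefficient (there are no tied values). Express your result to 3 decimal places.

Rank density: 5, 1, 4, 2, 3
Rank species: 5, 1, 4, 3, 2
d = rank(density) − rank(species): 0, 0, 0, -1, 1; Σd² = 2
ρ = 1 − 6Σd² / [n(n²−1)] = 1 − 6×2 / (5×24) = 1 − 12/120 ≈ 0.900

0.900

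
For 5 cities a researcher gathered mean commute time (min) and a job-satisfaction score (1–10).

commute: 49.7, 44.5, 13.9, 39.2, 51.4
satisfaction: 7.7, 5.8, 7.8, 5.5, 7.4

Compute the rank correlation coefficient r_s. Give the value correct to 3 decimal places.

Rank commute: 4, 3, 1, 2, 5
Rank satisfaction: 4, 2, 5, 1, 3
d = rank(commute) − rank(satisfaction): 0, 1, -4, 1, 2; Σd² = 22
ρ = 1 − 6Σd² / [n(n²−1)] = 1 − 6×22 / (5×24) = 1 − 132/120 ≈ -0.100

-0.100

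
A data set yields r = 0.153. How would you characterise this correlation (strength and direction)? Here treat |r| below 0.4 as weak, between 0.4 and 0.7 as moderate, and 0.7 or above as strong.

r = 0.153 > 0 so the relationship is positive.
|r| = 0.153, which falls in the weak range.

weak positive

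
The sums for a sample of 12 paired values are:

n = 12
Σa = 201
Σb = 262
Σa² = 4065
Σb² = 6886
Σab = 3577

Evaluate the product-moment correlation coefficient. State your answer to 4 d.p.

-0.8995

r = (nΣab − ΣaΣb) / √[(nΣa² − (Σa)²)(nΣb² − (Σb)²)]
Numerator: 12×3577 − 201×262 = -9738
Denominator: √[(48780 − 40401)(82632 − 68644)] = √[8379 × 13988] = 10826.1467
r = -9738 / 10826.1467 ≈ -0.8995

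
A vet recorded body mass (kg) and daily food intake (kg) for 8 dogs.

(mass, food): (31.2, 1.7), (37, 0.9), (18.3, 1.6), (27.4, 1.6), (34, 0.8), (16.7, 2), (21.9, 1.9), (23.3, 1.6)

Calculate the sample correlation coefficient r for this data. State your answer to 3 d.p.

n = 8, Σx = 209.8, Σy = 12.1, Σx² = 5885.48, Σy² = 19.63, Σxy = 298.95
nΣxy − ΣxΣy = 2391.6 − 2538.58 = -146.98
nΣx² − (Σx)² = 47083.84 − 44016.04 = 3067.8; nΣy² − (Σy)² = 157.04 − 146.41 = 10.63
r = -146.98 / √(3067.8 × 10.63) = -146.98 / 180.5844 ≈ -0.814

-0.814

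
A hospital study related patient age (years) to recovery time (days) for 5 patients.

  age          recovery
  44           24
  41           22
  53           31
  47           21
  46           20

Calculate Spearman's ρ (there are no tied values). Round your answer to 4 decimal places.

0.2000

Rank age: 2, 1, 5, 4, 3
Rank recovery: 4, 3, 5, 2, 1
d = rank(age) − rank(recovery): -2, -2, 0, 2, 2; Σd² = 16
ρ = 1 − 6Σd² / [n(n²−1)] = 1 − 6×16 / (5×24) = 1 − 96/120 ≈ 0.2000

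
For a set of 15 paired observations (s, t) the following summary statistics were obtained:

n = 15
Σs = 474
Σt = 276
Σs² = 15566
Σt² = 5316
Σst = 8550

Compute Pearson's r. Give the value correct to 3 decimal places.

-0.459

r = (nΣst − ΣsΣt) / √[(nΣs² − (Σs)²)(nΣt² − (Σt)²)]
Numerator: 15×8550 − 474×276 = -2574
Denominator: √[(233490 − 224676)(79740 − 76176)] = √[8814 × 3564] = 5604.7387
r = -2574 / 5604.7387 ≈ -0.459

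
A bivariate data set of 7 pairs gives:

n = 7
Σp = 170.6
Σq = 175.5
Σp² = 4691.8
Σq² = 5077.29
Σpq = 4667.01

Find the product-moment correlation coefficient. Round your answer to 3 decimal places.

r = (nΣpq − ΣpΣq) / √[(nΣp² − (Σp)²)(nΣq² − (Σq)²)]
Numerator: 7×4667.01 − 170.6×175.5 = 2728.77
Denominator: √[(32842.6 − 29104.36)(35541.03 − 30800.25)] = √[3738.24 × 4740.78] = 4209.7712
r = 2728.77 / 4209.7712 ≈ 0.648

0.648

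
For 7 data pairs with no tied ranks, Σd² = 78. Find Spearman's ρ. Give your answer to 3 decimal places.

-0.393

ρ = 1 − 6Σd² / [n(n²−1)] = 1 − 6×78 / (7×48)
  = 1 − 468/336 = 1 − 1.3929 ≈ -0.393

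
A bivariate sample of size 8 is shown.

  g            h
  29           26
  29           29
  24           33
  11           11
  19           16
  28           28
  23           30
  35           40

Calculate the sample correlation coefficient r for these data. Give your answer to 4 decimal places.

n = 8, Σg = 198, Σh = 213, Σg² = 5278, Σh² = 6267, Σgh = 5686
nΣgh − ΣgΣh = 45488 − 42174 = 3314
nΣg² − (Σg)² = 42224 − 39204 = 3020; nΣh² − (Σh)² = 50136 − 45369 = 4767
r = 3314 / √(3020 × 4767) = 3314 / 3794.2509 ≈ 0.8734

0.8734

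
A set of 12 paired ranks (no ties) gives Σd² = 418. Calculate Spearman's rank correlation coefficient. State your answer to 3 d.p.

ρ = 1 − 6Σd² / [n(n²−1)] = 1 − 6×418 / (12×143)
  = 1 − 2508/1716 = 1 − 1.4615 ≈ -0.462

-0.462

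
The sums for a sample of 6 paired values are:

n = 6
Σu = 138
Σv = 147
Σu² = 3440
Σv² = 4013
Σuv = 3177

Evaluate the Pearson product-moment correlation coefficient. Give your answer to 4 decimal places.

r = (nΣuv − ΣuΣv) / √[(nΣu² − (Σu)²)(nΣv² − (Σv)²)]
Numerator: 6×3177 − 138×147 = -1224
Denominator: √[(20640 − 19044)(24078 − 21609)] = √[1596 × 2469] = 1985.0753
r = -1224 / 1985.0753 ≈ -0.6166

-0.6166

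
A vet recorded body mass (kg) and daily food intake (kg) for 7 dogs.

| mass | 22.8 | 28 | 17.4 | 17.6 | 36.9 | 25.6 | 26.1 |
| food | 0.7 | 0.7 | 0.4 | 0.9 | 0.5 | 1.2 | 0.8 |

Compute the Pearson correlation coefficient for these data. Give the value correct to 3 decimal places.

n = 7, Σx = 174.4, Σy = 5.2, Σx² = 4614.54, Σy² = 4.28, Σxy = 128.41
nΣxy − ΣxΣy = 898.87 − 906.88 = -8.01
nΣx² − (Σx)² = 32301.78 − 30415.36 = 1886.42; nΣy² − (Σy)² = 29.96 − 27.04 = 2.92
r = -8.01 / √(1886.42 × 2.92) = -8.01 / 74.2182 ≈ -0.108

-0.108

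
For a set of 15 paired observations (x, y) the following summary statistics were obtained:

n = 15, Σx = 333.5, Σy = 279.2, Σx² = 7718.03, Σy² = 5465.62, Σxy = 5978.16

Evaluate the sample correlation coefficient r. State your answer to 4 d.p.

-0.8035

r = (nΣxy − ΣxΣy) / √[(nΣx² − (Σx)²)(nΣy² − (Σy)²)]
Numerator: 15×5978.16 − 333.5×279.2 = -3440.8
Denominator: √[(115770.45 − 111222.25)(81984.3 − 77952.64)] = √[4548.2 × 4031.66] = 4282.1485
r = -3440.8 / 4282.1485 ≈ -0.8035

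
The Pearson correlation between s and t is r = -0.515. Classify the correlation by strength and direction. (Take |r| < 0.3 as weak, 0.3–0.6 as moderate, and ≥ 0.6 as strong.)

moderate negative

r = -0.515 < 0 so the relationship is negative.
|r| = 0.515, which falls in the moderate range.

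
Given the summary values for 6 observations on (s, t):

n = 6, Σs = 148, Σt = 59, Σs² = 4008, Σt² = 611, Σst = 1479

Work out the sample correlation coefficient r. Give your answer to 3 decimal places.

0.225

r = (nΣst − ΣsΣt) / √[(nΣs² − (Σs)²)(nΣt² − (Σt)²)]
Numerator: 6×1479 − 148×59 = 142
Denominator: √[(24048 − 21904)(3666 − 3481)] = √[2144 × 185] = 629.7936
r = 142 / 629.7936 ≈ 0.225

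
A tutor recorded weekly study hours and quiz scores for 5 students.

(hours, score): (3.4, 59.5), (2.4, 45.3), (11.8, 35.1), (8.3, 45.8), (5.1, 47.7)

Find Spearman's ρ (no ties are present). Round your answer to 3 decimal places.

Rank hours: 2, 1, 5, 4, 3
Rank score: 5, 2, 1, 3, 4
d = rank(hours) − rank(score): -3, -1, 4, 1, -1; Σd² = 28
ρ = 1 − 6Σd² / [n(n²−1)] = 1 − 6×28 / (5×24) = 1 − 168/120 ≈ -0.400

-0.400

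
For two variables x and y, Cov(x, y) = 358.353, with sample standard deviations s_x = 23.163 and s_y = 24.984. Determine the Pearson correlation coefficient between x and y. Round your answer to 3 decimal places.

r = Cov(x,y) / (s_x · s_y) = 358.353 / (23.163 × 24.984)
  = 358.353 / 578.7044 ≈ 0.619

0.619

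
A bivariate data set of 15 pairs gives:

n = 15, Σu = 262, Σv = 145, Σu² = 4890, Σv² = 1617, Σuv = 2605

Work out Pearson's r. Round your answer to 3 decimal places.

0.278

r = (nΣuv − ΣuΣv) / √[(nΣu² − (Σu)²)(nΣv² − (Σv)²)]
Numerator: 15×2605 − 262×145 = 1085
Denominator: √[(73350 − 68644)(24255 − 21025)] = √[4706 × 3230] = 3898.7665
r = 1085 / 3898.7665 ≈ 0.278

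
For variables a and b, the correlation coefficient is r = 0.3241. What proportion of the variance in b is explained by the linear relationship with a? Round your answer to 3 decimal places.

0.105

r² = (0.3241)² = 0.105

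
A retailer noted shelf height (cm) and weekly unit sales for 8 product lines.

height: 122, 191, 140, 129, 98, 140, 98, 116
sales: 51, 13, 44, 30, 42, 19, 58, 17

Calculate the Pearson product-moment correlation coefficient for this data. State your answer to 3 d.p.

n = 8, Σx = 1034, Σy = 274, Σx² = 139870, Σy² = 11384, Σxy = 33167
nΣxy − ΣxΣy = 265336 − 283316 = -17980
nΣx² − (Σx)² = 1118960 − 1069156 = 49804; nΣy² − (Σy)² = 91072 − 75076 = 15996
r = -17980 / √(49804 × 15996) = -17980 / 28225.2508 ≈ -0.637

-0.637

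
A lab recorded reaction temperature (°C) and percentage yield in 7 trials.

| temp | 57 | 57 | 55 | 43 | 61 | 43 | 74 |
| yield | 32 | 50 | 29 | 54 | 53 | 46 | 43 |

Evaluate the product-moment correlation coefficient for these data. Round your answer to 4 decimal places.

n = 7, Σx = 390, Σy = 307, Σx² = 22418, Σy² = 14055, Σxy = 16984
nΣxy − ΣxΣy = 118888 − 119730 = -842
nΣx² − (Σx)² = 156926 − 152100 = 4826; nΣy² − (Σy)² = 98385 − 94249 = 4136
r = -842 / √(4826 × 4136) = -842 / 4467.6992 ≈ -0.1885

-0.1885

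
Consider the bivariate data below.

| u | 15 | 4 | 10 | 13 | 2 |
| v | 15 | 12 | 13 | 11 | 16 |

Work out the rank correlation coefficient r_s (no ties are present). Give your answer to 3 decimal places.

Rank u: 5, 2, 3, 4, 1
Rank v: 4, 2, 3, 1, 5
d = rank(u) − rank(v): 1, 0, 0, 3, -4; Σd² = 26
ρ = 1 − 6Σd² / [n(n²−1)] = 1 − 6×26 / (5×24) = 1 − 156/120 ≈ -0.300

-0.300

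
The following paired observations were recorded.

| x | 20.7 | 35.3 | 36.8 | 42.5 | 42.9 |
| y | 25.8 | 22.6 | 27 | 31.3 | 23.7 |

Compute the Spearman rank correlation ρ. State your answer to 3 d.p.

Rank x: 1, 2, 3, 4, 5
Rank y: 3, 1, 4, 5, 2
d = rank(x) − rank(y): -2, 1, -1, -1, 3; Σd² = 16
ρ = 1 − 6Σd² / [n(n²−1)] = 1 − 6×16 / (5×24) = 1 − 96/120 ≈ 0.200

0.200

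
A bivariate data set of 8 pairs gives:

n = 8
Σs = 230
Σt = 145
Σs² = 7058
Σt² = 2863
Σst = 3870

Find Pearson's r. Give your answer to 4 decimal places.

-0.9236

r = (nΣst − ΣsΣt) / √[(nΣs² − (Σs)²)(nΣt² − (Σt)²)]
Numerator: 8×3870 − 230×145 = -2390
Denominator: √[(56464 − 52900)(22904 − 21025)] = √[3564 × 1879] = 2587.8091
r = -2390 / 2587.8091 ≈ -0.9236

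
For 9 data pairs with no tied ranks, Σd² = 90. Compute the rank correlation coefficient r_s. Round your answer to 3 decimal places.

0.250

ρ = 1 − 6Σd² / [n(n²−1)] = 1 − 6×90 / (9×80)
  = 1 − 540/720 = 1 − 0.7500 ≈ 0.250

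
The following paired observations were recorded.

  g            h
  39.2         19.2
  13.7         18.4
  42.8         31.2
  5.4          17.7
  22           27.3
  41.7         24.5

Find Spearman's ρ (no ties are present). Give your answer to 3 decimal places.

Rank g: 4, 2, 6, 1, 3, 5
Rank h: 3, 2, 6, 1, 5, 4
d = rank(g) − rank(h): 1, 0, 0, 0, -2, 1; Σd² = 6
ρ = 1 − 6Σd² / [n(n²−1)] = 1 − 6×6 / (6×35) = 1 − 36/210 ≈ 0.829

0.829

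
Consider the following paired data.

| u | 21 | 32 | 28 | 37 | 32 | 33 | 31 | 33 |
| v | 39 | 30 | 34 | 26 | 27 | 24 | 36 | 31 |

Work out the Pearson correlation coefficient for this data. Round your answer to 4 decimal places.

n = 8, Σu = 247, Σv = 247, Σu² = 7781, Σv² = 7815, Σuv = 7488
nΣuv − ΣuΣv = 59904 − 61009 = -1105
nΣu² − (Σu)² = 62248 − 61009 = 1239; nΣv² − (Σv)² = 62520 − 61009 = 1511
r = -1105 / √(1239 × 1511) = -1105 / 1368.2577 ≈ -0.8076

-0.8076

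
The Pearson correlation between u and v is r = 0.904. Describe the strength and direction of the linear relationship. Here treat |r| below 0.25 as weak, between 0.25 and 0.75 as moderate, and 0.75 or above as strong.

strong positive

r = 0.904 > 0 so the relationship is positive.
|r| = 0.904, which falls in the strong range.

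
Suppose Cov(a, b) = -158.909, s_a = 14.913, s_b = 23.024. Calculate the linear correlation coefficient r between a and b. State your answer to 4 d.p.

r = Cov(a,b) / (s_a · s_b) = -158.909 / (14.913 × 23.024)
  = -158.909 / 343.3569 ≈ -0.4628

-0.4628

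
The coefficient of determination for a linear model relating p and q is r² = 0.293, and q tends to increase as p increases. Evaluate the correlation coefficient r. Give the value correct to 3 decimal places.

0.541

|r| = √0.293 = 0.541
The association is positive, so r = 0.541.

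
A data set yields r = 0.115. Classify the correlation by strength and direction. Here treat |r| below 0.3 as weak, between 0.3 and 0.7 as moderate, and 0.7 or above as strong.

r = 0.115 > 0 so the relationship is positive.
|r| = 0.115, which falls in the weak range.

weak positive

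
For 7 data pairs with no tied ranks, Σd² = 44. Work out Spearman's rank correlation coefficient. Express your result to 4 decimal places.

0.2143

ρ = 1 − 6Σd² / [n(n²−1)] = 1 − 6×44 / (7×48)
  = 1 − 264/336 = 1 − 0.78571 ≈ 0.2143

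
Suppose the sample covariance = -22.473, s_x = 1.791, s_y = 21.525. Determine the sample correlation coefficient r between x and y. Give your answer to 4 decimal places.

r = Cov(x,y) / (s_x · s_y) = -22.473 / (1.791 × 21.525)
  = -22.473 / 38.5513 ≈ -0.5829

-0.5829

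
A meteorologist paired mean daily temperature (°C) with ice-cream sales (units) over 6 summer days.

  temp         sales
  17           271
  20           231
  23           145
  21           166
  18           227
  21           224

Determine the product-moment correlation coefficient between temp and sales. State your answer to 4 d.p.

-0.8680

n = 6, Σx = 120, Σy = 1264, Σx² = 2424, Σy² = 277088, Σxy = 24838
nΣxy − ΣxΣy = 149028 − 151680 = -2652
nΣx² − (Σx)² = 14544 − 14400 = 144; nΣy² − (Σy)² = 1662528 − 1597696 = 64832
r = -2652 / √(144 × 64832) = -2652 / 3055.4554 ≈ -0.8680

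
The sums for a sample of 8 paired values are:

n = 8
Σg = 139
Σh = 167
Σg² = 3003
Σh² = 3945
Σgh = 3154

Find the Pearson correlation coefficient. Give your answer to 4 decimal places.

r = (nΣgh − ΣgΣh) / √[(nΣg² − (Σg)²)(nΣh² − (Σh)²)]
Numerator: 8×3154 − 139×167 = 2019
Denominator: √[(24024 − 19321)(31560 − 27889)] = √[4703 × 3671] = 4155.0828
r = 2019 / 4155.0828 ≈ 0.4859

0.4859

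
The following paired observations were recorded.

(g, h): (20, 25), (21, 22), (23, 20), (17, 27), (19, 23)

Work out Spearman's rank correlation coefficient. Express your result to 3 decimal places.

Rank g: 3, 4, 5, 1, 2
Rank h: 4, 2, 1, 5, 3
d = rank(g) − rank(h): -1, 2, 4, -4, -1; Σd² = 38
ρ = 1 − 6Σd² / [n(n²−1)] = 1 − 6×38 / (5×24) = 1 − 228/120 ≈ -0.900

-0.900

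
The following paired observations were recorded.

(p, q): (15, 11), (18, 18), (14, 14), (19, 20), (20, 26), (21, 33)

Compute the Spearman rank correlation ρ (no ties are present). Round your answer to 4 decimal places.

Rank p: 2, 3, 1, 4, 5, 6
Rank q: 1, 3, 2, 4, 5, 6
d = rank(p) − rank(q): 1, 0, -1, 0, 0, 0; Σd² = 2
ρ = 1 − 6Σd² / [n(n²−1)] = 1 − 6×2 / (6×35) = 1 − 12/210 ≈ 0.9429

0.9429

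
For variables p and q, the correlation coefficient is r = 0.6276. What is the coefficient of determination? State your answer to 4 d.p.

0.3939

r² = (0.6276)² = 0.3939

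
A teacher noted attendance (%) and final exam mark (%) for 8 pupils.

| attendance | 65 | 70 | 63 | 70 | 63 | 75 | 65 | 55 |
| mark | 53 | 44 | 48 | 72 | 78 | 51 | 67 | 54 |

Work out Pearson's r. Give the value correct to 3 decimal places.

n = 8, Σx = 526, Σy = 467, Σx² = 34838, Σy² = 28323, Σxy = 30653
nΣxy − ΣxΣy = 245224 − 245642 = -418
nΣx² − (Σx)² = 278704 − 276676 = 2028; nΣy² − (Σy)² = 226584 − 218089 = 8495
r = -418 / √(2028 × 8495) = -418 / 4150.6457 ≈ -0.101

-0.101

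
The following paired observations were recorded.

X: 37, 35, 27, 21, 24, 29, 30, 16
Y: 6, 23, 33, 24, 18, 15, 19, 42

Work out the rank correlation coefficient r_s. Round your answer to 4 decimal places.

-0.6667

Rank X: 8, 7, 4, 2, 3, 5, 6, 1
Rank Y: 1, 5, 7, 6, 3, 2, 4, 8
d = rank(X) − rank(Y): 7, 2, -3, -4, 0, 3, 2, -7; Σd² = 140
ρ = 1 − 6Σd² / [n(n²−1)] = 1 − 6×140 / (8×63) = 1 − 840/504 ≈ -0.6667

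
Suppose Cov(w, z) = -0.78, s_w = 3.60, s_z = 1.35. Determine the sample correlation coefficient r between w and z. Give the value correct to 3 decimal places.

r = Cov(w,z) / (s_w · s_z) = -0.78 / (3.60 × 1.35)
  = -0.78 / 4.8600 ≈ -0.160

-0.160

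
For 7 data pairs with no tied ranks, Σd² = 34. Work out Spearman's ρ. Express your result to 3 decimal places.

0.393

ρ = 1 − 6Σd² / [n(n²−1)] = 1 − 6×34 / (7×48)
  = 1 − 204/336 = 1 − 0.6071 ≈ 0.393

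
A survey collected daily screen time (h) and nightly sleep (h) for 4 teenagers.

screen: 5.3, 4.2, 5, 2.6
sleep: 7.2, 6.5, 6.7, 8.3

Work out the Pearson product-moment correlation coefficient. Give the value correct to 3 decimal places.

n = 4, Σx = 17.1, Σy = 28.7, Σx² = 77.49, Σy² = 207.87, Σxy = 120.54
nΣxy − ΣxΣy = 482.16 − 490.77 = -8.61
nΣx² − (Σx)² = 309.96 − 292.41 = 17.55; nΣy² − (Σy)² = 831.48 − 823.69 = 7.79
r = -8.61 / √(17.55 × 7.79) = -8.61 / 11.6925 ≈ -0.736

-0.736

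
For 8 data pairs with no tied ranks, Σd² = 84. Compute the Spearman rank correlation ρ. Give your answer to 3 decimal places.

0.000

ρ = 1 − 6Σd² / [n(n²−1)] = 1 − 6×84 / (8×63)
  = 1 − 504/504 = 1 − 1.0000 ≈ 0.000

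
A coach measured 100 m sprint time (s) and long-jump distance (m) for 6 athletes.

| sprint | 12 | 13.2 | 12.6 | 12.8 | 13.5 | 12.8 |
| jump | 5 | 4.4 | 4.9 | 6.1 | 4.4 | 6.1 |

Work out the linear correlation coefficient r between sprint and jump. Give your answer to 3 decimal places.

n = 6, Σx = 76.9, Σy = 30.9, Σx² = 986.93, Σy² = 162.15, Σxy = 395.38
nΣxy − ΣxΣy = 2372.28 − 2376.21 = -3.93
nΣx² − (Σx)² = 5921.58 − 5913.61 = 7.97; nΣy² − (Σy)² = 972.9 − 954.81 = 18.09
r = -3.93 / √(7.97 × 18.09) = -3.93 / 12.0074 ≈ -0.327

-0.327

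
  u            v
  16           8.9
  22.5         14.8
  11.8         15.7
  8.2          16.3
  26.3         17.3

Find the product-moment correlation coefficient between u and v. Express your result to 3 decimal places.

n = 5, Σu = 84.8, Σv = 73, Σu² = 1660.42, Σv² = 1109.72, Σuv = 1249.31
nΣuv − ΣuΣv = 6246.55 − 6190.4 = 56.15
nΣu² − (Σu)² = 8302.1 − 7191.04 = 1111.06; nΣv² − (Σv)² = 5548.6 − 5329 = 219.6
r = 56.15 / √(1111.06 × 219.6) = 56.15 / 493.9522 ≈ 0.114

0.114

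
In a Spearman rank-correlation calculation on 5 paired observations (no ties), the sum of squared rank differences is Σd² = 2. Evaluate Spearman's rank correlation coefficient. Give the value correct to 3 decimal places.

ρ = 1 − 6Σd² / [n(n²−1)] = 1 − 6×2 / (5×24)
  = 1 − 12/120 = 1 − 0.1000 ≈ 0.900

0.900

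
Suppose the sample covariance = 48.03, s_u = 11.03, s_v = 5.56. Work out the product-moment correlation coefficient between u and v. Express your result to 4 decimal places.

0.7832

r = Cov(u,v) / (s_u · s_v) = 48.03 / (11.03 × 5.56)
  = 48.03 / 61.3268 ≈ 0.7832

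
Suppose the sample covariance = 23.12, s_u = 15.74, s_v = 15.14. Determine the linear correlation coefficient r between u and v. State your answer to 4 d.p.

0.0970

r = Cov(u,v) / (s_u · s_v) = 23.12 / (15.74 × 15.14)
  = 23.12 / 238.3036 ≈ 0.0970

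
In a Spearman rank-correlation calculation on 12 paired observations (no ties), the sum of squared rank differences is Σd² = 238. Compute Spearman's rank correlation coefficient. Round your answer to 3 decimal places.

0.168

ρ = 1 − 6Σd² / [n(n²−1)] = 1 − 6×238 / (12×143)
  = 1 − 1428/1716 = 1 − 0.8322 ≈ 0.168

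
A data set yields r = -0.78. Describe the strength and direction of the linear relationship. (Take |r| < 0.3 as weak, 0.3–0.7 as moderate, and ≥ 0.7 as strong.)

strong negative

r = -0.78 < 0 so the relationship is negative.
|r| = 0.78, which falls in the strong range.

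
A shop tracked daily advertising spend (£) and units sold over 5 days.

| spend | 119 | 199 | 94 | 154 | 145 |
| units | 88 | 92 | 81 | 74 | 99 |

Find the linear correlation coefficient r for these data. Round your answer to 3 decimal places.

0.281

n = 5, Σx = 711, Σy = 434, Σx² = 107339, Σy² = 38046, Σxy = 62145
nΣxy − ΣxΣy = 310725 − 308574 = 2151
nΣx² − (Σx)² = 536695 − 505521 = 31174; nΣy² − (Σy)² = 190230 − 188356 = 1874
r = 2151 / √(31174 × 1874) = 2151 / 7643.3027 ≈ 0.281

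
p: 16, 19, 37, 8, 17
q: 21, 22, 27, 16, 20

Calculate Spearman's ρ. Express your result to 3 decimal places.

0.900

Rank p: 2, 4, 5, 1, 3
Rank q: 3, 4, 5, 1, 2
d = rank(p) − rank(q): -1, 0, 0, 0, 1; Σd² = 2
ρ = 1 − 6Σd² / [n(n²−1)] = 1 − 6×2 / (5×24) = 1 − 12/120 ≈ 0.900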